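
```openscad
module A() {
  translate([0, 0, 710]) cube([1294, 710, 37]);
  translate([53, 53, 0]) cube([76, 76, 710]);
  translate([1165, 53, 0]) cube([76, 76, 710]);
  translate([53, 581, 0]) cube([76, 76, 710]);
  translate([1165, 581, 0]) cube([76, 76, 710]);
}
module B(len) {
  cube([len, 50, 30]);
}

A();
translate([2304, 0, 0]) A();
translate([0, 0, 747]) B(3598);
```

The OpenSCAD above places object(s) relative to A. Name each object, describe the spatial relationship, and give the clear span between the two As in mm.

Second table starts at x = 2304; first ends at x = 1294; clear span = 2304 − 1294 = 1010 mm.

A is a table. B is a beam. A beam spans the tops of two tables. The clear span between the two tables is 1010 mm.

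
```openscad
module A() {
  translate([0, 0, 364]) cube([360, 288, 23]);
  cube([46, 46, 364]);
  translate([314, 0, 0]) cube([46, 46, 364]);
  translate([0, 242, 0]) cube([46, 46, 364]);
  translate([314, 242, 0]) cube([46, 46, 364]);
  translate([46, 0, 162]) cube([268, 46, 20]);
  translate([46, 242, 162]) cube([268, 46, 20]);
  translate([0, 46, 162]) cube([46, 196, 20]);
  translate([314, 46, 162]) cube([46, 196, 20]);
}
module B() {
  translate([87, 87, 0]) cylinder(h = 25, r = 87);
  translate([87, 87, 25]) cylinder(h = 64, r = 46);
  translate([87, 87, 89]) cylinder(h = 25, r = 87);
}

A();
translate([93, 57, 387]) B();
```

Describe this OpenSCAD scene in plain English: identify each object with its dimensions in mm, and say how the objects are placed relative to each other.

A is a four-legged stool. The seat is 360×288 mm, 23 mm thick, top at z = 387 mm. It stands on four square legs, each 46×46 mm in cross-section, from z = 0 to the seat underside, each flush with a corner of the seat. Four stretchers, 46 mm wide and 20 mm tall, connect adjacent legs with their undersides at z = 162 mm, each running between the inner faces of the legs it joins and aligned with the legs' outer faces on the other axis.

B is a spool: two coaxial disc flanges of radius 87 mm and thickness 25 mm, joined by a core cylinder of radius 46 mm and height 64 mm. The lower flange rests on z = 0 and the three cylinders share a vertical axis.

The spool is on top of the stool, centred.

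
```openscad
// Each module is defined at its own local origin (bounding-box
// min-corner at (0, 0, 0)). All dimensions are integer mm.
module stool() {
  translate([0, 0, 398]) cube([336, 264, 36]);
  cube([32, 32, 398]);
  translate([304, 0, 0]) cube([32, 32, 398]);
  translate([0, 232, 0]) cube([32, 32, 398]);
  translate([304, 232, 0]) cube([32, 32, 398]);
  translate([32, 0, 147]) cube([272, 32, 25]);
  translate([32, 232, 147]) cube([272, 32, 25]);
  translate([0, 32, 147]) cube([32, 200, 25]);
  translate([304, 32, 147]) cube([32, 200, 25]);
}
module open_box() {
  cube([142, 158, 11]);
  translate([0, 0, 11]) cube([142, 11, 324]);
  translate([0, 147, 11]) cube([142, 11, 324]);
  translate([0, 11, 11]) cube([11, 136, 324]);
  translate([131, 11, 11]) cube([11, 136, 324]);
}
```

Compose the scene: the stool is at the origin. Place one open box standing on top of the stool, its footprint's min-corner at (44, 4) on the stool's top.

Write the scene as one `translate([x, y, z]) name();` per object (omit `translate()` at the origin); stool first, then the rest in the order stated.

stool();
translate([44, 4, 434]) open_box();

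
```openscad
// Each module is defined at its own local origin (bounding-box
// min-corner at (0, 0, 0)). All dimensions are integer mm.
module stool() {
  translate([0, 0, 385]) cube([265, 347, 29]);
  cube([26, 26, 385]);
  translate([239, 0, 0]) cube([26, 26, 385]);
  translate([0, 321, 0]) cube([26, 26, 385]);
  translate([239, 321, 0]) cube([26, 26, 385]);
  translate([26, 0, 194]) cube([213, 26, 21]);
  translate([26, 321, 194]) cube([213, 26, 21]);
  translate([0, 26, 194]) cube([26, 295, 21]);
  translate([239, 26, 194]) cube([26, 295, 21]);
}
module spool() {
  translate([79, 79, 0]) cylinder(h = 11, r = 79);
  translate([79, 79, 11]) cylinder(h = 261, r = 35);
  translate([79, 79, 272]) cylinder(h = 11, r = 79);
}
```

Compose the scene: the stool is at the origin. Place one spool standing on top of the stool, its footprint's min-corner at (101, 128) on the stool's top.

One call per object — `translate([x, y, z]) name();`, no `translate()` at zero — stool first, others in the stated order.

stool();
translate([101, 128, 414]) spool();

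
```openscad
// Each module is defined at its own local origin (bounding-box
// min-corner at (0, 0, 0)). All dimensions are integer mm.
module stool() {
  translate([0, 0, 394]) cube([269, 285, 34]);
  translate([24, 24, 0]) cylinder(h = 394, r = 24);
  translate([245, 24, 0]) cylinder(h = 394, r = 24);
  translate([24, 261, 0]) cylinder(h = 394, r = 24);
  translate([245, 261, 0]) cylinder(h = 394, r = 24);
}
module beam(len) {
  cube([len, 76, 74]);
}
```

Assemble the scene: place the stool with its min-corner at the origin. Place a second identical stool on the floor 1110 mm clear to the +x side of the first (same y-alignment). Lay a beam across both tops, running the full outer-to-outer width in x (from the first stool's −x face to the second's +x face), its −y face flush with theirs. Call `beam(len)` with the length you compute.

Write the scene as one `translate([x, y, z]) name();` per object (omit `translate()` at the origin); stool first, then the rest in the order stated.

stool();
translate([1379, 0, 0]) stool();
translate([0, 0, 428]) beam(1648);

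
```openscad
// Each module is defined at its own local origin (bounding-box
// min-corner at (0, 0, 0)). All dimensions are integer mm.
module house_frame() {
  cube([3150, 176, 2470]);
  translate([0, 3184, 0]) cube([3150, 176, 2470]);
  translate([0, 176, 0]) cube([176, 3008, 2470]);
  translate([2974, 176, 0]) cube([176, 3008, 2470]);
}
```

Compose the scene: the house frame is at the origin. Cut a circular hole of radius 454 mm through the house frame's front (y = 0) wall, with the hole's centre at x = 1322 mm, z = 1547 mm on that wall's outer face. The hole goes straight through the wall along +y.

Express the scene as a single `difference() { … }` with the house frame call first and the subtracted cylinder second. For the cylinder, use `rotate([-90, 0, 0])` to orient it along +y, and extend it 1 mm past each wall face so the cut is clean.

difference() {
  house_frame();
  translate([1322, -1, 1547]) rotate([-90, 0, 0]) cylinder(h = 178, r = 454);
}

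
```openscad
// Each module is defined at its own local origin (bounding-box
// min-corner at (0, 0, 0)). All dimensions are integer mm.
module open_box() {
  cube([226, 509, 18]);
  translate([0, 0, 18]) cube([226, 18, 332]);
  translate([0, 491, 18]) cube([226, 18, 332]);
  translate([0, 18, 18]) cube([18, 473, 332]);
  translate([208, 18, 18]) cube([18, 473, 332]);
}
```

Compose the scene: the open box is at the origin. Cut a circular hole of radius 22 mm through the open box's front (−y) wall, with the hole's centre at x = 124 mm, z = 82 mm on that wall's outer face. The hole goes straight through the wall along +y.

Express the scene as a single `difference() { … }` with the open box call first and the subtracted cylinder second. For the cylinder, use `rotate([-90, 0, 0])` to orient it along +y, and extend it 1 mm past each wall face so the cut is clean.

difference() {
  open_box();
  translate([124, -1, 82]) rotate([-90, 0, 0]) cylinder(h = 20, r = 22);
}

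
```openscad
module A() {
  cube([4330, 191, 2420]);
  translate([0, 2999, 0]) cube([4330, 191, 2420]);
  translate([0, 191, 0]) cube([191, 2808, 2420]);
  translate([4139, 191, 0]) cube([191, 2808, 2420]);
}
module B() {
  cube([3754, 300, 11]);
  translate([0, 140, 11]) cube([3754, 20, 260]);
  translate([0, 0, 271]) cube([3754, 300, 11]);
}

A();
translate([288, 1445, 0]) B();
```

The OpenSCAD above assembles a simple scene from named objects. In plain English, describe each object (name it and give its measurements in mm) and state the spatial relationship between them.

A is the wall frame of a small rectangular building: four walls, each 2420 mm tall and 191 mm thick, enclosing a footprint 4330 mm (x) by 3190 mm (y) outside-to-outside, with no floor or roof. The front and back walls (the −y and +y sides) span the full width; the two side walls fit between them.

B is an I-beam lying along x, 3754 mm long. Overall section height 282 mm. Two flanges 300 mm wide (y) and 11 mm thick, one on the floor and one at the top; a web 20 mm thick runs between them, centred on the flange width.

The I-beam sits inside the house frame, centred.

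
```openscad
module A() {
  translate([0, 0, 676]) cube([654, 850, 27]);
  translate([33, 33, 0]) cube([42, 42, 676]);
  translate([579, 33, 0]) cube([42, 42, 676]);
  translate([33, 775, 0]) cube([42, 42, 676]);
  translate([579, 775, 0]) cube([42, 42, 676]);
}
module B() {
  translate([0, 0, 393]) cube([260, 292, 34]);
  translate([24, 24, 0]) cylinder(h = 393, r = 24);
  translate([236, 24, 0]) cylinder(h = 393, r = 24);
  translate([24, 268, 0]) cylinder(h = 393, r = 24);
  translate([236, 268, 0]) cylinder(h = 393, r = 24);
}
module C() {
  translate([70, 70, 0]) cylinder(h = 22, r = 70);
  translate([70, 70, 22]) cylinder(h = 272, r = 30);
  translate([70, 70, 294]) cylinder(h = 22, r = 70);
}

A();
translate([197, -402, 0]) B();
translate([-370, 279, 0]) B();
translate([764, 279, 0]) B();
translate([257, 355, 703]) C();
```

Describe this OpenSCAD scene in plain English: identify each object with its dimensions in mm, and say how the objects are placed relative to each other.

A is a rectangular dining table. The top is 654×850×27 mm with its upper surface at z = 703 mm. It stands on four 42×42 mm square legs, each inset 33 mm from the nearest pair of top edges, running from the floor to the underside of the top.

B is a four-legged stool. The seat is a 260×292×34 mm slab whose top surface is at z = 427 mm; four round legs, each 48 mm in diameter, run from the floor (z = 0) to the underside of the seat, each leg's axis is inset half a diameter from the nearest pair of seat edges (so the leg's bounding box is flush with the corner).

C is a spool: two coaxial disc flanges of radius 70 mm and thickness 22 mm, joined by a core cylinder of radius 30 mm and height 272 mm. The lower flange rests on z = 0 and the three cylinders share a vertical axis.

Three stools sit around the table at the −y, −x, +x sides. The spool is on top of the table, centred.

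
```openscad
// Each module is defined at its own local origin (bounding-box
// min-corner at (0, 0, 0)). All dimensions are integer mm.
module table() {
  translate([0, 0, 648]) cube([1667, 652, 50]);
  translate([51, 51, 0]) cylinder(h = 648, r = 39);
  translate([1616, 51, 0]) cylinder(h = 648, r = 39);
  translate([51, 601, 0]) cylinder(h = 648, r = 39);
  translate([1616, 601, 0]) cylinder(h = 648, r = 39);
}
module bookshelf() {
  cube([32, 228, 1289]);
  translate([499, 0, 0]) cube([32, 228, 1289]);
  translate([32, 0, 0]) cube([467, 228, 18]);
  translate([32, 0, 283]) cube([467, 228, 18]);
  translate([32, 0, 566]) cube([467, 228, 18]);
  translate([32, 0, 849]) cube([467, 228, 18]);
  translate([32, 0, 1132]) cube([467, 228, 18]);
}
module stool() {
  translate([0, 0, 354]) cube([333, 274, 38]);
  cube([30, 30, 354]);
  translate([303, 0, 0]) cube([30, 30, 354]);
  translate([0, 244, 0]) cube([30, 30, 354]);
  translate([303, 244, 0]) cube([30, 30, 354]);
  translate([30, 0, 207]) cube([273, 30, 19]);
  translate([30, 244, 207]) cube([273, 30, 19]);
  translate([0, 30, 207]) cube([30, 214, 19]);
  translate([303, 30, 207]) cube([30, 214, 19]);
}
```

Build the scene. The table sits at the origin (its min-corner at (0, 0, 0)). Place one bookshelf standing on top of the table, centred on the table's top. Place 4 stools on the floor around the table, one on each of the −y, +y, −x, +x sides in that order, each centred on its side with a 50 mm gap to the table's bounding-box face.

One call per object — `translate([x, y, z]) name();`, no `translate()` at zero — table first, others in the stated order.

table();
translate([568, 212, 698]) bookshelf();
translate([667, -324, 0]) stool();
translate([667, 702, 0]) stool();
translate([-383, 189, 0]) stool();
translate([1717, 189, 0]) stool();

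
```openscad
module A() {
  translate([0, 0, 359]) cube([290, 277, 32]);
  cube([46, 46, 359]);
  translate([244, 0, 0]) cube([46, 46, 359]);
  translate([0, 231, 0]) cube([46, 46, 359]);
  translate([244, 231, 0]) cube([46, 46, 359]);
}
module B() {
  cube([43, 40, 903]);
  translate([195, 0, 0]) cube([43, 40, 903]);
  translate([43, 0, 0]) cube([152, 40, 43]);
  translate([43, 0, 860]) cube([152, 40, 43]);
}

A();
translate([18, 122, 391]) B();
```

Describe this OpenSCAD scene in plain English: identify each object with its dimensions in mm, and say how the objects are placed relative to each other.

A is a four-legged stool. The seat is 290×277 mm, 32 mm thick, top at z = 391 mm. It stands on four square legs, each 46×46 mm in cross-section, from z = 0 to the seat underside, each flush with a corner of the seat.

B is a rectangular picture frame lying in the x–z plane (depth along y). The opening is 152 mm wide (x) by 817 mm tall (z), surrounded by a border 43 mm wide on all four sides. The frame is 40 mm deep and is made of two full-height vertical stiles with two horizontal rails fitted between them.

The picture frame is on top of the stool.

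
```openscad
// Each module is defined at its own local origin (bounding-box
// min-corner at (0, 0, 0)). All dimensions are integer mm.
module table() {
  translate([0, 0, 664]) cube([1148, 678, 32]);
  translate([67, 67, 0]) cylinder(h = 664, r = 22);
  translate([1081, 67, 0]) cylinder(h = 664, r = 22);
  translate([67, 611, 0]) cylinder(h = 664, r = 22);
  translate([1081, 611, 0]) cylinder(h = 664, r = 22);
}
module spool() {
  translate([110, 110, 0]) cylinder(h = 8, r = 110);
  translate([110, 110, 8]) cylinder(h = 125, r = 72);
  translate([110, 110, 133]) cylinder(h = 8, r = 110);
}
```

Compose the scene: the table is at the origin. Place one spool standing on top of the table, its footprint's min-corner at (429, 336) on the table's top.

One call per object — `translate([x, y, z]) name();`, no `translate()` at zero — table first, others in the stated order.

table();
translate([429, 336, 696]) spool();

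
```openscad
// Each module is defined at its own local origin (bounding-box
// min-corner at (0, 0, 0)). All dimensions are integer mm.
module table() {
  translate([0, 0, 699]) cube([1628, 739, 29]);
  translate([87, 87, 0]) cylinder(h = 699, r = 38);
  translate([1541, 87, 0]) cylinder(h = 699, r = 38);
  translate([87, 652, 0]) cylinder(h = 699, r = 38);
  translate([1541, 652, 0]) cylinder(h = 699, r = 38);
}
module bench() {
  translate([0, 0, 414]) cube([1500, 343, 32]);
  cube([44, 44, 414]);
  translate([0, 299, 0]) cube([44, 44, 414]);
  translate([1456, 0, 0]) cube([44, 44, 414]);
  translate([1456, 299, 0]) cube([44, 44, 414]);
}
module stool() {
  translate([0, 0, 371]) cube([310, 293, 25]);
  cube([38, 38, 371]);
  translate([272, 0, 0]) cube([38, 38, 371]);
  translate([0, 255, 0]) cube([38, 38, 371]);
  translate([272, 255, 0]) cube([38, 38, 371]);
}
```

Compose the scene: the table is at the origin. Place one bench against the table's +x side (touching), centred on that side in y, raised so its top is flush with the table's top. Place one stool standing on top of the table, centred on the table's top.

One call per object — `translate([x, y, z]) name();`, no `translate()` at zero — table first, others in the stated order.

table();
translate([1628, 198, 282]) bench();
translate([659, 223, 728]) stool();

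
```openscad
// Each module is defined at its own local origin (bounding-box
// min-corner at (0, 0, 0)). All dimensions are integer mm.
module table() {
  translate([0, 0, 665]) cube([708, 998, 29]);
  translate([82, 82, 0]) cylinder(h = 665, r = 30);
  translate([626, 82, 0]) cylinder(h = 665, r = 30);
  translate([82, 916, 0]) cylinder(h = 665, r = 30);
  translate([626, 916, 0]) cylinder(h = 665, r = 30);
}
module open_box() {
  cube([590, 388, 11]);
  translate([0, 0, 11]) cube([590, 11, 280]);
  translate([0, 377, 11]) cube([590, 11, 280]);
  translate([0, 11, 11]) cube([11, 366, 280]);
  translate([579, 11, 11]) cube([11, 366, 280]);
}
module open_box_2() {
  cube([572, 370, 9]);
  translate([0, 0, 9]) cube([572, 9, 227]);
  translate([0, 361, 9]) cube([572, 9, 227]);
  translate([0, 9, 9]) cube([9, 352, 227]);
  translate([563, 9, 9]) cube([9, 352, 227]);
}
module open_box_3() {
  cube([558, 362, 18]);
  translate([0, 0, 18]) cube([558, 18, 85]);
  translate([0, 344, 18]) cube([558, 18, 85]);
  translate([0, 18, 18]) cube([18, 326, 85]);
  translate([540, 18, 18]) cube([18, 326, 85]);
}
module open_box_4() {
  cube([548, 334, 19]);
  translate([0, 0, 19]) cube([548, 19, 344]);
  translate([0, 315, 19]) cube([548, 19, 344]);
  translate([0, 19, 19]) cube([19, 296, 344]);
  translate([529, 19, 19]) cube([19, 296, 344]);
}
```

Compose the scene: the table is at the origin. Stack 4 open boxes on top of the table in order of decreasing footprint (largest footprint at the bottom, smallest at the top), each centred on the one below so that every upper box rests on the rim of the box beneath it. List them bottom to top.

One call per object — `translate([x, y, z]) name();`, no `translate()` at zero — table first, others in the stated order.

table();
translate([59, 305, 694]) open_box();
translate([68, 314, 985]) open_box_2();
translate([75, 318, 1221]) open_box_3();
translate([80, 332, 1324]) open_box_4();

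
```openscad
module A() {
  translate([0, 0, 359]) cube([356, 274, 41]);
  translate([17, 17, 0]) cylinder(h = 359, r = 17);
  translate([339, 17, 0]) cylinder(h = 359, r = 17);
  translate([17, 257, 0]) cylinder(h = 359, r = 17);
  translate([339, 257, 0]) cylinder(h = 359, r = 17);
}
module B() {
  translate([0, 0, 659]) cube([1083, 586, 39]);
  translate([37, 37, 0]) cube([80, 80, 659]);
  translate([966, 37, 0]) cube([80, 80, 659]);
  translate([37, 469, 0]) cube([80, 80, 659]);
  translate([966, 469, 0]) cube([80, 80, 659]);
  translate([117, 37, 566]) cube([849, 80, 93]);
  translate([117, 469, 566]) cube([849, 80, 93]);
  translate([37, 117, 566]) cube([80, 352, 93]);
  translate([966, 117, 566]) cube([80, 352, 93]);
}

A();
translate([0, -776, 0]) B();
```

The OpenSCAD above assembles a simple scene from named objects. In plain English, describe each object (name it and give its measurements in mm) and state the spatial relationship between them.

A is a four-legged stool. The seat is a 356×274×41 mm slab whose top surface is at z = 400 mm; four round legs, each 34 mm in diameter, run from the floor (z = 0) to the underside of the seat, each leg's axis is inset half a diameter from the nearest pair of seat edges (so the leg's bounding box is flush with the corner).

B is a table with a 1083×586 mm rectangular top, 39 mm thick, top surface at z = 698 mm, supported by four 80×80 mm square legs, each inset 37 mm from the nearest pair of top edges, running from the floor. Four apron rails, 80 mm thick and 93 mm tall, run between adjacent legs with their top edges flush with the underside of the top and their outer faces flush with the legs' outer faces.

The table is on the floor beside the stool on its −y side.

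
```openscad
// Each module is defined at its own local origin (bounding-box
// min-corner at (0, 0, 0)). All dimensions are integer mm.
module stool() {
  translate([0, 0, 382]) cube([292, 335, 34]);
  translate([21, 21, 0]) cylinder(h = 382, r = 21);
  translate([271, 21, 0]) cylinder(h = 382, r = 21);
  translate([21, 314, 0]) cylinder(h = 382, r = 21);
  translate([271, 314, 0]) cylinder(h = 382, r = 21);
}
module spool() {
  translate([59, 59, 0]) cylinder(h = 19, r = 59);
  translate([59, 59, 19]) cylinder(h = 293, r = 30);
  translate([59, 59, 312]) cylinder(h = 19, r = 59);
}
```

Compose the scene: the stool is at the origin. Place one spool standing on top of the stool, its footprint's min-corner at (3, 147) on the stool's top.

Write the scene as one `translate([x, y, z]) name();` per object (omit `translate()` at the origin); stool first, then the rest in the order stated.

stool();
translate([3, 147, 416]) spool();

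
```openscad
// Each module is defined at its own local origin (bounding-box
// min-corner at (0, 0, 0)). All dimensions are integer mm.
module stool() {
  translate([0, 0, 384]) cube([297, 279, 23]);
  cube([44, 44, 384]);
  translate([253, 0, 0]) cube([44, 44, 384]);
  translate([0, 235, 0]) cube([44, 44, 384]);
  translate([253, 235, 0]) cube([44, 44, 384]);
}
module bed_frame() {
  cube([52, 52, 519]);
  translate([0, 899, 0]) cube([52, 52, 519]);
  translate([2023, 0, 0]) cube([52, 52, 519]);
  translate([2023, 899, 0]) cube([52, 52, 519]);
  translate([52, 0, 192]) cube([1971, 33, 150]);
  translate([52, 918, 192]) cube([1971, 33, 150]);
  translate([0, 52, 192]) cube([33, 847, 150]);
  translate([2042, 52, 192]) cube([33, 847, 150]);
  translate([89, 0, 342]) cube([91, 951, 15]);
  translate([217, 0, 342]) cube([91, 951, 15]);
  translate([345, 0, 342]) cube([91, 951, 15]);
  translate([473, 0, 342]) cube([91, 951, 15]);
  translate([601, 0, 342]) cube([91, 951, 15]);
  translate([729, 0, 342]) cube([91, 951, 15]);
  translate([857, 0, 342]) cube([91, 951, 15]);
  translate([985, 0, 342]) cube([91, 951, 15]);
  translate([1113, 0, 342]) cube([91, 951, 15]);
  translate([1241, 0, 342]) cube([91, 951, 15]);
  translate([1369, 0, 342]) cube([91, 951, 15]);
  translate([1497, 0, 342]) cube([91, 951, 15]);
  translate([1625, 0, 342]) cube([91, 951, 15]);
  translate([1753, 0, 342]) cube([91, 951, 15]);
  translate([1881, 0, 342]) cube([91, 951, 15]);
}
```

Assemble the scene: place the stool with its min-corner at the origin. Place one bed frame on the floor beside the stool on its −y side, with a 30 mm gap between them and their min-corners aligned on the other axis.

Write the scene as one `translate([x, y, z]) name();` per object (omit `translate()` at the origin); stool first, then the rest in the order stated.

stool();
translate([0, -981, 0]) bed_frame();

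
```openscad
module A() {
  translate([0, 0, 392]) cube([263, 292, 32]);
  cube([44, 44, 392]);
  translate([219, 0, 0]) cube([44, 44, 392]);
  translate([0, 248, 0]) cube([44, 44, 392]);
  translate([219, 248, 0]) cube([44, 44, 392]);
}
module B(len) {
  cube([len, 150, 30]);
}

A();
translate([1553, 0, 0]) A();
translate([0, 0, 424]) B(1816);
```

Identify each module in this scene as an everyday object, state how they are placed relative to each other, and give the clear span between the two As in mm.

Second stool starts at x = 1553; first ends at x = 263; clear span = 1553 − 263 = 1290 mm.

A is a stool. B is a beam. A beam spans the tops of two stools. The clear span between the two stools is 1290 mm.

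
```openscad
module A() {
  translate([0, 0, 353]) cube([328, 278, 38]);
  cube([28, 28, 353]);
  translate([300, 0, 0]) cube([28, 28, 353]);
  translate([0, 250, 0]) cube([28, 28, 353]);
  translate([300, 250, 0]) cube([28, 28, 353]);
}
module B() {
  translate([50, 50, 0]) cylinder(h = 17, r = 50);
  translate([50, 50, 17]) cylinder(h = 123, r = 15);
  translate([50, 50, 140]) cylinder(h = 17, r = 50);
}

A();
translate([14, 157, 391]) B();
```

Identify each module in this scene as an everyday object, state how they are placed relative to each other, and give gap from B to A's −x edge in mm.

A is a stool. B is a spool. The spool is on top of the stool. The gap from the spool to the stool's −x edge is 14 mm.

The spool's min-x is at 14; the stool's min-x is 0; gap = 14 mm.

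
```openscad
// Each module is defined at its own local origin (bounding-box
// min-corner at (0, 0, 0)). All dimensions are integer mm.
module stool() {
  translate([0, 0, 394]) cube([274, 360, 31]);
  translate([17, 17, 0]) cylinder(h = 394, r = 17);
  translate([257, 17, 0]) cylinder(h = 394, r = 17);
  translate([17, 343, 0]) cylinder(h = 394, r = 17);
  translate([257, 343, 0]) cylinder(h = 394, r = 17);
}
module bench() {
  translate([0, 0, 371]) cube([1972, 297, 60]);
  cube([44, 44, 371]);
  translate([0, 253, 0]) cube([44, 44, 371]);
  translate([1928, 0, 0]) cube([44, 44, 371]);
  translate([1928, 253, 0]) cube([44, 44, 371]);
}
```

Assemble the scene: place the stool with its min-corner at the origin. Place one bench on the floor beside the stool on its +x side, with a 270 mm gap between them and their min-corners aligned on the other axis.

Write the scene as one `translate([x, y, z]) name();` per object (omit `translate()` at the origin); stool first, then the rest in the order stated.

stool();
translate([544, 0, 0]) bench();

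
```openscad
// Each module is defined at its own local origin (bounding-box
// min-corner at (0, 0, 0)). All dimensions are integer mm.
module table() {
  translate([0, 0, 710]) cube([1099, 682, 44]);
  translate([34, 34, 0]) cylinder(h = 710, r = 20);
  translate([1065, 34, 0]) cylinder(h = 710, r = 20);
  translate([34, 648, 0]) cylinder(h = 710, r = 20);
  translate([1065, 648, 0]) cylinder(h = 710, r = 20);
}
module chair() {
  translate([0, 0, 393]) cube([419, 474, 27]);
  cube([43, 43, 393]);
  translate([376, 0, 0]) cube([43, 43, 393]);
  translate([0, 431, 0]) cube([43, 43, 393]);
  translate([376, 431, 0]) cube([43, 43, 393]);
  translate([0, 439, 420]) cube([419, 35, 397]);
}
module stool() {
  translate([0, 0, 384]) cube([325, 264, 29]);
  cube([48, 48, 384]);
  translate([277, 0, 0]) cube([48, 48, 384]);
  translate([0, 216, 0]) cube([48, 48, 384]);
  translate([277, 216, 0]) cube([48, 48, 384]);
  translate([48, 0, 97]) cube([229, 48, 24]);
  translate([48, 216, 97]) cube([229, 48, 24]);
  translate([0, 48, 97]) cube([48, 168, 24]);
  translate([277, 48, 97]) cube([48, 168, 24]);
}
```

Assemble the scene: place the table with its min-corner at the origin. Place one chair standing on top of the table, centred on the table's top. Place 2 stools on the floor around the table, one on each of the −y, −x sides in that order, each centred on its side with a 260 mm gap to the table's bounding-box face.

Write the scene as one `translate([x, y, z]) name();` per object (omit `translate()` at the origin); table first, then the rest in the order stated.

table();
translate([340, 104, 754]) chair();
translate([387, -524, 0]) stool();
translate([-585, 209, 0]) stool();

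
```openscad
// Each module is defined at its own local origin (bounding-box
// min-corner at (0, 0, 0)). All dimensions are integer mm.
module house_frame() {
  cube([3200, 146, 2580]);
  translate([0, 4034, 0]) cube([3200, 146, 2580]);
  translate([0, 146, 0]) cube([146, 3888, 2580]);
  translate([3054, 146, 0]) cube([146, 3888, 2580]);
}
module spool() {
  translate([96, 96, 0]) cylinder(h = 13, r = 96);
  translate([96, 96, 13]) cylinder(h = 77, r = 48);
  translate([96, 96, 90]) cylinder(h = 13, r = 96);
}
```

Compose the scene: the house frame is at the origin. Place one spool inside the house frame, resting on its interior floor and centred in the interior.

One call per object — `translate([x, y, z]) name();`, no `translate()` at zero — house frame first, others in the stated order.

house_frame();
translate([1504, 1994, 0]) spool();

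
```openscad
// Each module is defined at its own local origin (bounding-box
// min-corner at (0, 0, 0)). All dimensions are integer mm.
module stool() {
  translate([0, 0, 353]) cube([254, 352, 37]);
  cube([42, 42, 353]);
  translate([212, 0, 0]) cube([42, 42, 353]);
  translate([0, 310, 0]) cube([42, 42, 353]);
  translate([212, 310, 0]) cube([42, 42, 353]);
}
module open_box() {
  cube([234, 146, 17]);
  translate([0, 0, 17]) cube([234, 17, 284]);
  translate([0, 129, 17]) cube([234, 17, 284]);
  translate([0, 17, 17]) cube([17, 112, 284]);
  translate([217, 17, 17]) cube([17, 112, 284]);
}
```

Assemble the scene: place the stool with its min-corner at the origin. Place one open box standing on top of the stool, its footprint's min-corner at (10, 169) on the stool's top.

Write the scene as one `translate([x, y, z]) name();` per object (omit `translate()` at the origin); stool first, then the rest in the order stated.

stool();
translate([10, 169, 390]) open_box();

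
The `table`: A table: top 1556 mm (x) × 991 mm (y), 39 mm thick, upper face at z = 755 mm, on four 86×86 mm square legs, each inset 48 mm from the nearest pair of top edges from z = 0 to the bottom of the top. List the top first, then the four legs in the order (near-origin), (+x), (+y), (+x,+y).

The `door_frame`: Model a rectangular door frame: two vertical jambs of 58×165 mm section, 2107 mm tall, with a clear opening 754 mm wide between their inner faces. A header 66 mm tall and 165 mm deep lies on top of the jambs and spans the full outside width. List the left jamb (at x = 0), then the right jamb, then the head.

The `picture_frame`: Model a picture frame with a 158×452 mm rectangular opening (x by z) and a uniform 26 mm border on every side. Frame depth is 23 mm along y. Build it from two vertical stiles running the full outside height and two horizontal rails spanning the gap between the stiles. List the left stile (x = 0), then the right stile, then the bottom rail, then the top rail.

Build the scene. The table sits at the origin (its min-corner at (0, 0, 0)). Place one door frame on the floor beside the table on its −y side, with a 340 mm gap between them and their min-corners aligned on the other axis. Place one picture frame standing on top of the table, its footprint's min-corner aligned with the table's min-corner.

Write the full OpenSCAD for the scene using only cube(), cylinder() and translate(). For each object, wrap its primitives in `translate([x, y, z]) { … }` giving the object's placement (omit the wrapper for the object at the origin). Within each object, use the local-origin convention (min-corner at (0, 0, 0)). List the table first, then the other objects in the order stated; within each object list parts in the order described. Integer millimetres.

translate([0, 0, 716]) cube([1556, 991, 39]);
translate([48, 48, 0]) cube([86, 86, 716]);
translate([1422, 48, 0]) cube([86, 86, 716]);
translate([48, 857, 0]) cube([86, 86, 716]);
translate([1422, 857, 0]) cube([86, 86, 716]);
translate([0, -505, 0]) {
  cube([58, 165, 2107]);
  translate([812, 0, 0]) cube([58, 165, 2107]);
  translate([0, 0, 2107]) cube([870, 165, 66]);
}
translate([0, 0, 755]) {
  cube([26, 23, 504]);
  translate([184, 0, 0]) cube([26, 23, 504]);
  translate([26, 0, 0]) cube([158, 23, 26]);
  translate([26, 0, 478]) cube([158, 23, 26]);
}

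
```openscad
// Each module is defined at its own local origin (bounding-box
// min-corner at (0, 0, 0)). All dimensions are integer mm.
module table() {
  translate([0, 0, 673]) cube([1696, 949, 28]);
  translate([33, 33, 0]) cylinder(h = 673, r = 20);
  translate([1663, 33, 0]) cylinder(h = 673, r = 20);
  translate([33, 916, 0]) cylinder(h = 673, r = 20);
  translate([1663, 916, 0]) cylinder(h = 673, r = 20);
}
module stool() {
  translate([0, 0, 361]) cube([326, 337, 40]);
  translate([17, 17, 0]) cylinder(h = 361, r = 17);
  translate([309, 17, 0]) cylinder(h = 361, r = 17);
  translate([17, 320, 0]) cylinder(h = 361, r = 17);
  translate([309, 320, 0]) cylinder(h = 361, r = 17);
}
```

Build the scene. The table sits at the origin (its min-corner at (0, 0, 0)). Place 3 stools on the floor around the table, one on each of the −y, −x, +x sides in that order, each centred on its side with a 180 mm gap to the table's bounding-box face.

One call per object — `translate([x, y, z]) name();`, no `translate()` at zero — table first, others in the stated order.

table();
translate([685, -517, 0]) stool();
translate([-506, 306, 0]) stool();
translate([1876, 306, 0]) stool();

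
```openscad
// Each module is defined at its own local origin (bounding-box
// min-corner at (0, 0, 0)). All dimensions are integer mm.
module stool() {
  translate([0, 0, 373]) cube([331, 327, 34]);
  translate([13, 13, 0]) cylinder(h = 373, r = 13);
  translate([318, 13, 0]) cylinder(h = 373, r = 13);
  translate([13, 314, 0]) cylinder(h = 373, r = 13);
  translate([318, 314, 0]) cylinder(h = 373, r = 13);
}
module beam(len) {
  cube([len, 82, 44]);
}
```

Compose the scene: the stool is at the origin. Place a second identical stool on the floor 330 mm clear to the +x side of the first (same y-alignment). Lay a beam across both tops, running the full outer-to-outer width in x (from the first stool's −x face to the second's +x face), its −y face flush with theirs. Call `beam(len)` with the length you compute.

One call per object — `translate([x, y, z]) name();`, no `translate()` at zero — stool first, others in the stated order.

stool();
translate([661, 0, 0]) stool();
translate([0, 0, 407]) beam(992);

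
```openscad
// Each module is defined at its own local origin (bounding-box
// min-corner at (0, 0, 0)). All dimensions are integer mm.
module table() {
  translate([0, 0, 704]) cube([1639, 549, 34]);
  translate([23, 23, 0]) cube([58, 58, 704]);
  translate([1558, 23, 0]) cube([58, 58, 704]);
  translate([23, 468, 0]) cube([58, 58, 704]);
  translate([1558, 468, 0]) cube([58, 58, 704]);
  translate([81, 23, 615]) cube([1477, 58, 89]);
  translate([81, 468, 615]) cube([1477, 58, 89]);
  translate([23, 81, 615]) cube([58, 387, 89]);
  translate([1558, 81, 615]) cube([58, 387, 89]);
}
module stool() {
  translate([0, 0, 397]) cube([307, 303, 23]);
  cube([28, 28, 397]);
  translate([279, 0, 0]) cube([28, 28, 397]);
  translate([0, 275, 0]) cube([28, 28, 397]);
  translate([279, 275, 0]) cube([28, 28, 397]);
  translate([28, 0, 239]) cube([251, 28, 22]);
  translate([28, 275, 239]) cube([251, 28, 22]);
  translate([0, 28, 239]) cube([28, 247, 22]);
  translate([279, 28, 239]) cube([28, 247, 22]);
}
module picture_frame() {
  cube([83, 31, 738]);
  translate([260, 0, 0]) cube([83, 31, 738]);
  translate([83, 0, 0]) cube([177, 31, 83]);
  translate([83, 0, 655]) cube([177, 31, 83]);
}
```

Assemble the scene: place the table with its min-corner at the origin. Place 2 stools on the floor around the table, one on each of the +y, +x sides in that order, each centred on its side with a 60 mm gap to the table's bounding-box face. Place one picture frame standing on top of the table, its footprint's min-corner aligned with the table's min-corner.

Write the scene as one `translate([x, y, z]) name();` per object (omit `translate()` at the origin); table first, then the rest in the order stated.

table();
translate([666, 609, 0]) stool();
translate([1699, 123, 0]) stool();
translate([0, 0, 738]) picture_frame();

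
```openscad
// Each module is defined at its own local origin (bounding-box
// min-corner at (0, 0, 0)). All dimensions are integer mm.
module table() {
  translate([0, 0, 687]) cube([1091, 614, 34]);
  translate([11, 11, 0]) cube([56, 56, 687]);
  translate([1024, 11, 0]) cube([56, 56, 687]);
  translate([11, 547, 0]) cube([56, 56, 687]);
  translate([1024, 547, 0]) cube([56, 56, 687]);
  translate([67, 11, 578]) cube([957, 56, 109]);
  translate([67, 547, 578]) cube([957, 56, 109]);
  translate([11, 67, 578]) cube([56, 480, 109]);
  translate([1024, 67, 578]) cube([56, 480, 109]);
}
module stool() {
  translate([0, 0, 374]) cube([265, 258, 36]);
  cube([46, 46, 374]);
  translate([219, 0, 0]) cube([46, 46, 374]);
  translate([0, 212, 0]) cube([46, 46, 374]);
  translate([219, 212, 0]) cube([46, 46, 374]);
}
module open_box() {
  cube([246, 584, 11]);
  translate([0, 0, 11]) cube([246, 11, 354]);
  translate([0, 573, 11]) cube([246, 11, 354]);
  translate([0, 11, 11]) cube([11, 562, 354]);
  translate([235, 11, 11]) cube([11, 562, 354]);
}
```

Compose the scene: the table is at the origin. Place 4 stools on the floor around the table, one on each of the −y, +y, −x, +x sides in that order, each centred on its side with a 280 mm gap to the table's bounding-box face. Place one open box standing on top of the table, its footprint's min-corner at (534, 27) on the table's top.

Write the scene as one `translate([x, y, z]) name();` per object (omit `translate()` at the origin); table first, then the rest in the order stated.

table();
translate([413, -538, 0]) stool();
translate([413, 894, 0]) stool();
translate([-545, 178, 0]) stool();
translate([1371, 178, 0]) stool();
translate([534, 27, 721]) open_box();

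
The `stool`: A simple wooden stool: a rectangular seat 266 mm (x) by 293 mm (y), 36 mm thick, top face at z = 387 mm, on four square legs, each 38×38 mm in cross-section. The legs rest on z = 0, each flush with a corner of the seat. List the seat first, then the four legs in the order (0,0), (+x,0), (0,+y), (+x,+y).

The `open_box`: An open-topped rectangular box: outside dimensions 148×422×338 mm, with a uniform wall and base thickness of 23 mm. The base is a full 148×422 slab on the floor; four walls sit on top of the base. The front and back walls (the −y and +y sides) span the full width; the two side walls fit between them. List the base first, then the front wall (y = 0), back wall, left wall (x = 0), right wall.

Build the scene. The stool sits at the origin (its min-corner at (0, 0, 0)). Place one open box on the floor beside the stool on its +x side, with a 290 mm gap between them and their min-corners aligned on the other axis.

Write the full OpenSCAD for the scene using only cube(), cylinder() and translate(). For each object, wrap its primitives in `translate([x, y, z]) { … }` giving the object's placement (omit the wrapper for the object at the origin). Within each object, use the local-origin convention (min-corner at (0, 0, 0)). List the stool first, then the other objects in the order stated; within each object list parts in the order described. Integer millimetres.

translate([0, 0, 351]) cube([266, 293, 36]);
cube([38, 38, 351]);
translate([228, 0, 0]) cube([38, 38, 351]);
translate([0, 255, 0]) cube([38, 38, 351]);
translate([228, 255, 0]) cube([38, 38, 351]);
translate([556, 0, 0]) {
  cube([148, 422, 23]);
  translate([0, 0, 23]) cube([148, 23, 315]);
  translate([0, 399, 23]) cube([148, 23, 315]);
  translate([0, 23, 23]) cube([23, 376, 315]);
  translate([125, 23, 23]) cube([23, 376, 315]);
}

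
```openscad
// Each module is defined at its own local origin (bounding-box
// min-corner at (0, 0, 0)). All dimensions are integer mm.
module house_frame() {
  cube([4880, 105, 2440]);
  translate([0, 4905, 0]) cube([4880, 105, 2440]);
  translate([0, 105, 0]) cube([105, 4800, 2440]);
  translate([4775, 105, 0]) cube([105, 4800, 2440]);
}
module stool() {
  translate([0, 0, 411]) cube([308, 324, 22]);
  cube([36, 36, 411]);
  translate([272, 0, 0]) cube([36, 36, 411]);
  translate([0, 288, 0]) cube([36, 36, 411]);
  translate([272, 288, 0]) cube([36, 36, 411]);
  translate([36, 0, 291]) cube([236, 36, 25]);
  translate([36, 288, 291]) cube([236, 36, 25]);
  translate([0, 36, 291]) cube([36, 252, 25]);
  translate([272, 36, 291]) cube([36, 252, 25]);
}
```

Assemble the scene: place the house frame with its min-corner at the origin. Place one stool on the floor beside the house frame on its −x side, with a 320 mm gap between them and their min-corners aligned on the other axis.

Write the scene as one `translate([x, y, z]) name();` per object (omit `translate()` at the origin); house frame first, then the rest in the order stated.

house_frame();
translate([-628, 0, 0]) stool();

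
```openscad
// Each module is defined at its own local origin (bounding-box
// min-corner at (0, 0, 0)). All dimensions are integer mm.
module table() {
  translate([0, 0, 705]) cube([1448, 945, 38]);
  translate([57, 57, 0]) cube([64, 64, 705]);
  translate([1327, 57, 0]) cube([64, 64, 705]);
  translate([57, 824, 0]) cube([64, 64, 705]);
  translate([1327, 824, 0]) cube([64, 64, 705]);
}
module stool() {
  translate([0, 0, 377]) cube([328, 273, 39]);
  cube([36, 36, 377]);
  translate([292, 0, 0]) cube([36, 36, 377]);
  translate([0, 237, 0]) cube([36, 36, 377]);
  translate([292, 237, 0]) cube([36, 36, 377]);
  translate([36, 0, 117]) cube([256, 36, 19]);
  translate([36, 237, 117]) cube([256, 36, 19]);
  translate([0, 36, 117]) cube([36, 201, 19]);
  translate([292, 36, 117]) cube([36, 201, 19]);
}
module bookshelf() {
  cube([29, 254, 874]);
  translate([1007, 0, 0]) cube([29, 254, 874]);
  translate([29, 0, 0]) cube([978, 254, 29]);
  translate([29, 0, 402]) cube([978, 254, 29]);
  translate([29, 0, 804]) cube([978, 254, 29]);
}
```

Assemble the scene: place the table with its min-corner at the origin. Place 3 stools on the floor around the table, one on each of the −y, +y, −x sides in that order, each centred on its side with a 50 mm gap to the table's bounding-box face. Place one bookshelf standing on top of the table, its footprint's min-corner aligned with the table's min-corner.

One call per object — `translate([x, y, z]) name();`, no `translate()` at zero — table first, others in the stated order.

table();
translate([560, -323, 0]) stool();
translate([560, 995, 0]) stool();
translate([-378, 336, 0]) stool();
translate([0, 0, 743]) bookshelf();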